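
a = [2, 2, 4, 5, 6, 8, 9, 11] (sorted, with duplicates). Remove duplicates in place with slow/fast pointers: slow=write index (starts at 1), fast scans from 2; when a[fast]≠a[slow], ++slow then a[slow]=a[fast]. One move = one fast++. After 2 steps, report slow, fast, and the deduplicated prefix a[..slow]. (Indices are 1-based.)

slow=1 fast=2: a[fast]=2=a[slow] dup, fast++
slow=1 fast=3: a[fast]=4≠a[slow]=2 write a[2]=4, slow++,fast++

slow=2, fast=4, prefix=[2, 4]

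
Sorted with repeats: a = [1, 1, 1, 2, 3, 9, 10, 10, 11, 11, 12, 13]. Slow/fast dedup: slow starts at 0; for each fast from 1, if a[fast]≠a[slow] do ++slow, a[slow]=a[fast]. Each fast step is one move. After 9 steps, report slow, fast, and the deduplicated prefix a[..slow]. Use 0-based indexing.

(s=0,f=1) a[fast]=1=a[slow] dup → fast++
(s=0,f=2) a[fast]=1=a[slow] dup → fast++
(s=0,f=3) a[fast]=2≠a[slow]=1 write a[1]=2 → slow++,fast++
(s=1,f=4) a[fast]=3≠a[slow]=2 write a[2]=3 → slow++,fast++
(s=2,f=5) a[fast]=9≠a[slow]=3 write a[3]=9 → slow++,fast++
(s=3,f=6) a[fast]=10≠a[slow]=9 write a[4]=10 → slow++,fast++
(s=4,f=7) a[fast]=10=a[slow] dup → fast++
(s=4,f=8) a[fast]=11≠a[slow]=10 write a[5]=11 → slow++,fast++
(s=5,f=9) a[fast]=11=a[slow] dup → fast++

slow=5, fast=10, prefix=[1, 2, 3, 9, 10, 11]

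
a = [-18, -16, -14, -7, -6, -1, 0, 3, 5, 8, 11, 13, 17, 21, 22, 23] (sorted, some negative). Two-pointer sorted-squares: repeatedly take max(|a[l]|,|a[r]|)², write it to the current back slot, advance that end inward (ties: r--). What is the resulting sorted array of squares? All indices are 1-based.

[0, 1, 9, 25, 36, 49, 64, 121, 169, 196, 256, 289, 324, 441, 484, 529]

l=1 r=16: |-18|<=|23| out[16]=529, r--
l=1 r=15: |-18|<=|22| out[15]=484, r--
l=1 r=14: |-18|<=|21| out[14]=441, r--
l=1 r=13: |-18|>|17| out[13]=324, l++
l=2 r=13: |-16|<=|17| out[12]=289, r--
l=2 r=12: |-16|>|13| out[11]=256, l++
l=3 r=12: |-14|>|13| out[10]=196, l++
l=4 r=12: |-7|<=|13| out[9]=169, r--
l=4 r=11: |-7|<=|11| out[8]=121, r--
l=4 r=10: |-7|<=|8| out[7]=64, r--
l=4 r=9: |-7|>|5| out[6]=49, l++
l=5 r=9: |-6|>|5| out[5]=36, l++
l=6 r=9: |-1|<=|5| out[4]=25, r--
l=6 r=8: |-1|<=|3| out[3]=9, r--
l=6 r=7: |-1|>|0| out[2]=1, l++
l=7 r=7: |0|<=|0| out[1]=0, r--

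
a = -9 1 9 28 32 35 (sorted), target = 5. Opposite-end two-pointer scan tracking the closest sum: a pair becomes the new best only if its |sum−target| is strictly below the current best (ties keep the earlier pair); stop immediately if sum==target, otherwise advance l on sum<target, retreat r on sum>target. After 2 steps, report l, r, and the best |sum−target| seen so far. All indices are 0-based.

l=0, r=3, best |Δ|=18

[0,5] -9+35=26 d=21 * → r--
[0,4] -9+32=23 d=18 * → r--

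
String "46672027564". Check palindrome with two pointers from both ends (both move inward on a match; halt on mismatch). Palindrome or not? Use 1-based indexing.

not a palindrome (mismatch at 3,9)

l=1 r=11: '4'=='4', l++,r--
l=2 r=10: '6'=='6', l++,r--
l=3 r=9: '6'!='5', stop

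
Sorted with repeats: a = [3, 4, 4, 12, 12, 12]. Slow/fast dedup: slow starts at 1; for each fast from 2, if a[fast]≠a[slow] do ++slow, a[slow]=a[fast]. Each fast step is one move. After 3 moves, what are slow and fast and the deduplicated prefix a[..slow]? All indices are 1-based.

(s=1,f=2) a[fast]=4≠a[slow]=3 write a[2]=4 → slow++,fast++
(s=2,f=3) a[fast]=4=a[slow] dup → fast++
(s=2,f=4) a[fast]=12≠a[slow]=4 write a[3]=12 → slow++,fast++

slow=3, fast=5, prefix=[3, 4, 12]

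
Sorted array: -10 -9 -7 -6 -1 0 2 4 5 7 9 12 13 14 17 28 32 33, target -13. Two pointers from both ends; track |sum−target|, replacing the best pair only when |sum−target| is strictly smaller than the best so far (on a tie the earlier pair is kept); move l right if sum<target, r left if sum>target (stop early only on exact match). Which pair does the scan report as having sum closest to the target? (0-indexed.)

l=0 r=17: -10+33=23 d=36 *, r--
l=0 r=16: -10+32=22 d=35 *, r--
l=0 r=15: -10+28=18 d=31 *, r--
l=0 r=14: -10+17=7 d=20 *, r--
l=0 r=13: -10+14=4 d=17 *, r--
l=0 r=12: -10+13=3 d=16 *, r--
l=0 r=11: -10+12=2 d=15 *, r--
l=0 r=10: -10+9=-1 d=12 *, r--
l=0 r=9: -10+7=-3 d=10 *, r--
l=0 r=8: -10+5=-5 d=8 *, r--
l=0 r=7: -10+4=-6 d=7 *, r--
l=0 r=6: -10+2=-8 d=5 *, r--
l=0 r=5: -10+0=-10 d=3 *, r--
l=0 r=4: -10+-1=-11 d=2 *, r--
l=0 r=3: -10+-6=-16 d=3, l++
l=1 r=3: -9+-6=-15 d=2, l++
l=2 r=3: -7+-6=-13 d=0 *, stop

pair (-7, -6) with sum -13 (|Δ|=0)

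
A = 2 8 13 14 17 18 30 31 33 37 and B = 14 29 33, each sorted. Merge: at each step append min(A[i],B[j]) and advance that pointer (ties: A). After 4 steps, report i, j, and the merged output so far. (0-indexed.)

i=4, j=0, merged so far=[2, 8, 13, 14]

i=0 j=0: A[i]=2<=B[j]=14 take 2, i++
i=1 j=0: A[i]=8<=B[j]=14 take 8, i++
i=2 j=0: A[i]=13<=B[j]=14 take 13, i++
i=3 j=0: A[i]=14<=B[j]=14 take 14, i++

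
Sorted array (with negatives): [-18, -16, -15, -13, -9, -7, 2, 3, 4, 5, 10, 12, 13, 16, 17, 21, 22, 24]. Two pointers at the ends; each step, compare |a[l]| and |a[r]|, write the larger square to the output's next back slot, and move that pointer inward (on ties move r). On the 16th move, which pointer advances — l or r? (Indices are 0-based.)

r

l=0 r=17: |-18|<=|24| out[17]=576, r--
l=0 r=16: |-18|<=|22| out[16]=484, r--
l=0 r=15: |-18|<=|21| out[15]=441, r--
l=0 r=14: |-18|>|17| out[14]=324, l++
l=1 r=14: |-16|<=|17| out[13]=289, r--
l=1 r=13: |-16|<=|16| out[12]=256, r--
l=1 r=12: |-16|>|13| out[11]=256, l++
l=2 r=12: |-15|>|13| out[10]=225, l++
l=3 r=12: |-13|<=|13| out[9]=169, r--
l=3 r=11: |-13|>|12| out[8]=169, l++
l=4 r=11: |-9|<=|12| out[7]=144, r--
l=4 r=10: |-9|<=|10| out[6]=100, r--
l=4 r=9: |-9|>|5| out[5]=81, l++
l=5 r=9: |-7|>|5| out[4]=49, l++
l=6 r=9: |2|<=|5| out[3]=25, r--
l=6 r=8: |2|<=|4| out[2]=16, r--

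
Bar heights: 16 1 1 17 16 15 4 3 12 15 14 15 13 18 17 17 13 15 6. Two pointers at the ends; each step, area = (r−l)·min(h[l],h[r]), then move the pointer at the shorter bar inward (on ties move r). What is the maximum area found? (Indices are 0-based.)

max area = 255

[0,18] min(16,6)*18=108 best=108 * → r--
[0,17] min(16,15)*17=255 best=255 * → r--
[0,16] min(16,13)*16=208 best=255 → r--
[0,15] min(16,17)*15=240 best=255 → l++
[1,15] min(1,17)*14=14 best=255 → l++
[2,15] min(1,17)*13=13 best=255 → l++
[3,15] min(17,17)*12=204 best=255 → r--
[3,14] min(17,17)*11=187 best=255 → r--
[3,13] min(17,18)*10=170 best=255 → l++
[4,13] min(16,18)*9=144 best=255 → l++
[5,13] min(15,18)*8=120 best=255 → l++
[6,13] min(4,18)*7=28 best=255 → l++
[7,13] min(3,18)*6=18 best=255 → l++
[8,13] min(12,18)*5=60 best=255 → l++
[9,13] min(15,18)*4=60 best=255 → l++
[10,13] min(14,18)*3=42 best=255 → l++
[11,13] min(15,18)*2=30 best=255 → l++
[12,13] min(13,18)*1=13 best=255 → l++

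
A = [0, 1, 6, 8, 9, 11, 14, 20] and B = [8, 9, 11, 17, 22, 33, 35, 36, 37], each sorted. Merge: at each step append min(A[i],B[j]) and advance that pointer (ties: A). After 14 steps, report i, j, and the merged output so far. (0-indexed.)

i=8, j=6, merged so far=[0, 1, 6, 8, 8, 9, 9, 11, 11, 14, 17, 20, 22, 33]

i=0 j=0: A[i]=0<=B[j]=8 take 0, i++
i=1 j=0: A[i]=1<=B[j]=8 take 1, i++
i=2 j=0: A[i]=6<=B[j]=8 take 6, i++
i=3 j=0: A[i]=8<=B[j]=8 take 8, i++
i=4 j=0: A[i]=9>B[j]=8 take 8, j++
i=4 j=1: A[i]=9<=B[j]=9 take 9, i++
i=5 j=1: A[i]=11>B[j]=9 take 9, j++
i=5 j=2: A[i]=11<=B[j]=11 take 11, i++
i=6 j=2: A[i]=14>B[j]=11 take 11, j++
i=6 j=3: A[i]=14<=B[j]=17 take 14, i++
i=7 j=3: A[i]=20>B[j]=17 take 17, j++
i=7 j=4: A[i]=20<=B[j]=22 take 20, i++
i=8 j=4: A done, take B[j]=22, j++
i=8 j=5: A done, take B[j]=33, j++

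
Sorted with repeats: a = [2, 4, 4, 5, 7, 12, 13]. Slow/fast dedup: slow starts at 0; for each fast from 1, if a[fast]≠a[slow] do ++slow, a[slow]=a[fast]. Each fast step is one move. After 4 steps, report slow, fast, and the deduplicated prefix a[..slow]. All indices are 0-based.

slow=3, fast=5, prefix=[2, 4, 5, 7]

slow=0 fast=1: a[fast]=4≠a[slow]=2 write a[1]=4, slow++,fast++
slow=1 fast=2: a[fast]=4=a[slow] dup, fast++
slow=1 fast=3: a[fast]=5≠a[slow]=4 write a[2]=5, slow++,fast++
slow=2 fast=4: a[fast]=7≠a[slow]=5 write a[3]=7, slow++,fast++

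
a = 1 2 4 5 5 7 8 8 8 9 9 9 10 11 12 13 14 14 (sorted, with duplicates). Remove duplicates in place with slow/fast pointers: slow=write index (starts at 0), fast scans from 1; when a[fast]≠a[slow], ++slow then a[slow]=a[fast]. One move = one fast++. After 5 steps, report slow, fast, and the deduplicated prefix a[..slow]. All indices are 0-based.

slow=4, fast=6, prefix=[1, 2, 4, 5, 7]

(s=0,f=1) a[fast]=2≠a[slow]=1 write a[1]=2 → slow++,fast++
(s=1,f=2) a[fast]=4≠a[slow]=2 write a[2]=4 → slow++,fast++
(s=2,f=3) a[fast]=5≠a[slow]=4 write a[3]=5 → slow++,fast++
(s=3,f=4) a[fast]=5=a[slow] dup → fast++
(s=3,f=5) a[fast]=7≠a[slow]=5 write a[4]=7 → slow++,fast++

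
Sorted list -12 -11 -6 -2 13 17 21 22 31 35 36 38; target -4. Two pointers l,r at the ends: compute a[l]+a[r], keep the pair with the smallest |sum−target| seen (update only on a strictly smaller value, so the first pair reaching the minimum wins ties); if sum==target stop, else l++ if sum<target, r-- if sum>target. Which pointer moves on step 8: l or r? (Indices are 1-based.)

r

l=1 r=12: -12+38=26 d=30 *, r--
l=1 r=11: -12+36=24 d=28 *, r--
l=1 r=10: -12+35=23 d=27 *, r--
l=1 r=9: -12+31=19 d=23 *, r--
l=1 r=8: -12+22=10 d=14 *, r--
l=1 r=7: -12+21=9 d=13 *, r--
l=1 r=6: -12+17=5 d=9 *, r--
l=1 r=5: -12+13=1 d=5 *, r--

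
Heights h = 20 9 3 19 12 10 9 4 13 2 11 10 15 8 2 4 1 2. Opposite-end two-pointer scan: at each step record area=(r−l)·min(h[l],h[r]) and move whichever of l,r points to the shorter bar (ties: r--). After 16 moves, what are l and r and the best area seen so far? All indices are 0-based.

l=0, r=1, best area=180

[0,17] min(20,2)*17=34 best=34 * → r--
[0,16] min(20,1)*16=16 best=34 → r--
[0,15] min(20,4)*15=60 best=60 * → r--
[0,14] min(20,2)*14=28 best=60 → r--
[0,13] min(20,8)*13=104 best=104 * → r--
[0,12] min(20,15)*12=180 best=180 * → r--
[0,11] min(20,10)*11=110 best=180 → r--
[0,10] min(20,11)*10=110 best=180 → r--
[0,9] min(20,2)*9=18 best=180 → r--
[0,8] min(20,13)*8=104 best=180 → r--
[0,7] min(20,4)*7=28 best=180 → r--
[0,6] min(20,9)*6=54 best=180 → r--
[0,5] min(20,10)*5=50 best=180 → r--
[0,4] min(20,12)*4=48 best=180 → r--
[0,3] min(20,19)*3=57 best=180 → r--
[0,2] min(20,3)*2=6 best=180 → r--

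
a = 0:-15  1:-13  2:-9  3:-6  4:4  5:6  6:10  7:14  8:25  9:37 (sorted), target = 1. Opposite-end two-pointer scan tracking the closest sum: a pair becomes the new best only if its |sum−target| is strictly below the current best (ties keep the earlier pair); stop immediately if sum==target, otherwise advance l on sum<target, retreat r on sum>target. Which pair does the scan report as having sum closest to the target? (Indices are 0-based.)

l=0 r=9: -15+37=22 d=21 *, r--
l=0 r=8: -15+25=10 d=9 *, r--
l=0 r=7: -15+14=-1 d=2 *, l++
l=1 r=7: -13+14=1 d=0 *, stop

pair (-13, 14) with sum 1 (|Δ|=0)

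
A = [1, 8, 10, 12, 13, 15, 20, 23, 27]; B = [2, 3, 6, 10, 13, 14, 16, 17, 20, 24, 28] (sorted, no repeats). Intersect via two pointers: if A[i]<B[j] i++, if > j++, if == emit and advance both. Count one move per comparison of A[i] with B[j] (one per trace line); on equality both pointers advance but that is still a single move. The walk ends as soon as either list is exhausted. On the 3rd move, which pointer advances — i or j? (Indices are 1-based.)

j

i=1 j=1: 1<2, i++
i=2 j=1: 8>2, j++
i=2 j=2: 8>3, j++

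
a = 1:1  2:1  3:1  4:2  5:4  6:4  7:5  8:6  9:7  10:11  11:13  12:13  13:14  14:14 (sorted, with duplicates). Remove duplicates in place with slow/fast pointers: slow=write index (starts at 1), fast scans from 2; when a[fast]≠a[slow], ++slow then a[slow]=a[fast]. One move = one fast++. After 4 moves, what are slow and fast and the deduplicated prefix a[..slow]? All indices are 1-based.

slow=3, fast=6, prefix=[1, 2, 4]

(s=1,f=2) a[fast]=1=a[slow] dup → fast++
(s=1,f=3) a[fast]=1=a[slow] dup → fast++
(s=1,f=4) a[fast]=2≠a[slow]=1 write a[2]=2 → slow++,fast++
(s=2,f=5) a[fast]=4≠a[slow]=2 write a[3]=4 → slow++,fast++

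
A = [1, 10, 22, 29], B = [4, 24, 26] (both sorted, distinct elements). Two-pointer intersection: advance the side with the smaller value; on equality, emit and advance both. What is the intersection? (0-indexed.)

i=0 j=0: 1<4, i++
i=1 j=0: 10>4, j++
i=1 j=1: 10<24, i++
i=2 j=1: 22<24, i++
i=3 j=1: 29>24, j++
i=3 j=2: 29>26, j++

intersection = []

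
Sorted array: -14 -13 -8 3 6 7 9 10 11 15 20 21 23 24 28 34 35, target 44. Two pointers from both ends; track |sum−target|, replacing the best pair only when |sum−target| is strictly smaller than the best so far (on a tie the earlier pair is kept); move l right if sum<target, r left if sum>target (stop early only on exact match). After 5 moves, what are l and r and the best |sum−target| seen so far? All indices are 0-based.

l=0 r=16: -14+35=21 d=23 *, l++
l=1 r=16: -13+35=22 d=22 *, l++
l=2 r=16: -8+35=27 d=17 *, l++
l=3 r=16: 3+35=38 d=6 *, l++
l=4 r=16: 6+35=41 d=3 *, l++

l=5, r=16, best |Δ|=3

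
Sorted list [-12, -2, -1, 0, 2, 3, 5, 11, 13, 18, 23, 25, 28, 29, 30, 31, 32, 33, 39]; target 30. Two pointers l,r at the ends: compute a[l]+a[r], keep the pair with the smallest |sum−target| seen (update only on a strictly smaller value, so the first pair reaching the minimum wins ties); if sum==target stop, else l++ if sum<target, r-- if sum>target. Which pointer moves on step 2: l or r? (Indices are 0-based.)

r

l=0 r=18: -12+39=27 d=3 *, l++
l=1 r=18: -2+39=37 d=7, r--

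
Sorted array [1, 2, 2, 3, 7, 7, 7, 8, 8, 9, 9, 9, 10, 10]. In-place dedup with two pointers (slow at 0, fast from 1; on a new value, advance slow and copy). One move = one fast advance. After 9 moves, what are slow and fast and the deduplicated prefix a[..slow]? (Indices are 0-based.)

slow=5, fast=10, prefix=[1, 2, 3, 7, 8, 9]

slow=0 fast=1: a[fast]=2≠a[slow]=1 write a[1]=2, slow++,fast++
slow=1 fast=2: a[fast]=2=a[slow] dup, fast++
slow=1 fast=3: a[fast]=3≠a[slow]=2 write a[2]=3, slow++,fast++
slow=2 fast=4: a[fast]=7≠a[slow]=3 write a[3]=7, slow++,fast++
slow=3 fast=5: a[fast]=7=a[slow] dup, fast++
slow=3 fast=6: a[fast]=7=a[slow] dup, fast++
slow=3 fast=7: a[fast]=8≠a[slow]=7 write a[4]=8, slow++,fast++
slow=4 fast=8: a[fast]=8=a[slow] dup, fast++
slow=4 fast=9: a[fast]=9≠a[slow]=8 write a[5]=9, slow++,fast++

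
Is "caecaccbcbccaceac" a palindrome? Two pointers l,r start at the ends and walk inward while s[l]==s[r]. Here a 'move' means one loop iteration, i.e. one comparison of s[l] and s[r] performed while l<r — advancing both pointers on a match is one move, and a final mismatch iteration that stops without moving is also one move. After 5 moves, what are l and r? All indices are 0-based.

[0,16] 'c'=='c' → l++,r--
[1,15] 'a'=='a' → l++,r--
[2,14] 'e'=='e' → l++,r--
[3,13] 'c'=='c' → l++,r--
[4,12] 'a'=='a' → l++,r--

l=5, r=11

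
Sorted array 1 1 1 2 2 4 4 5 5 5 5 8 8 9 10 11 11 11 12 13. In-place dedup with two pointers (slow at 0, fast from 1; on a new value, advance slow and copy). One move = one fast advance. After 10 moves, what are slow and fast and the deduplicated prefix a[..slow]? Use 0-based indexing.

slow=3, fast=11, prefix=[1, 2, 4, 5]

slow=0 fast=1: a[fast]=1=a[slow] dup, fast++
slow=0 fast=2: a[fast]=1=a[slow] dup, fast++
slow=0 fast=3: a[fast]=2≠a[slow]=1 write a[1]=2, slow++,fast++
slow=1 fast=4: a[fast]=2=a[slow] dup, fast++
slow=1 fast=5: a[fast]=4≠a[slow]=2 write a[2]=4, slow++,fast++
slow=2 fast=6: a[fast]=4=a[slow] dup, fast++
slow=2 fast=7: a[fast]=5≠a[slow]=4 write a[3]=5, slow++,fast++
slow=3 fast=8: a[fast]=5=a[slow] dup, fast++
slow=3 fast=9: a[fast]=5=a[slow] dup, fast++
slow=3 fast=10: a[fast]=5=a[slow] dup, fast++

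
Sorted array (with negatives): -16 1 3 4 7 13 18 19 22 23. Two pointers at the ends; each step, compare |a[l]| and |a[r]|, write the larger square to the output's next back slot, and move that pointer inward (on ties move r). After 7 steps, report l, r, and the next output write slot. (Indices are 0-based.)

l=1, r=3, next write slot=2

[0,9] |-16|<=|23| out[9]=529 → r--
[0,8] |-16|<=|22| out[8]=484 → r--
[0,7] |-16|<=|19| out[7]=361 → r--
[0,6] |-16|<=|18| out[6]=324 → r--
[0,5] |-16|>|13| out[5]=256 → l++
[1,5] |1|<=|13| out[4]=169 → r--
[1,4] |1|<=|7| out[3]=49 → r--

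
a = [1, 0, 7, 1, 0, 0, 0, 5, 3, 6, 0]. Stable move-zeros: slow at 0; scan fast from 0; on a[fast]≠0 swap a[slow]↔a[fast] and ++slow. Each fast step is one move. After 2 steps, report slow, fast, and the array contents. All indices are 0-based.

slow=0 fast=0: a[fast]=1≠0 swap→a[0]=1, slow++,fast++
slow=1 fast=1: a[fast]=0, fast++

slow=1, fast=2, a=[1, 0, 7, 1, 0, 0, 0, 5, 3, 6, 0]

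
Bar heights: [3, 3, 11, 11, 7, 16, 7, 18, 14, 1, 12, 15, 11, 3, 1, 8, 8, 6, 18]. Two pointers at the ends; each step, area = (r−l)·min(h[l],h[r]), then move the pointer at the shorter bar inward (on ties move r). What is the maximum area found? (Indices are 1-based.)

[1,19] min(3,18)*18=54 best=54 * → l++
[2,19] min(3,18)*17=51 best=54 → l++
[3,19] min(11,18)*16=176 best=176 * → l++
[4,19] min(11,18)*15=165 best=176 → l++
[5,19] min(7,18)*14=98 best=176 → l++
[6,19] min(16,18)*13=208 best=208 * → l++
[7,19] min(7,18)*12=84 best=208 → l++
[8,19] min(18,18)*11=198 best=208 → r--
[8,18] min(18,6)*10=60 best=208 → r--
[8,17] min(18,8)*9=72 best=208 → r--
[8,16] min(18,8)*8=64 best=208 → r--
[8,15] min(18,1)*7=7 best=208 → r--
[8,14] min(18,3)*6=18 best=208 → r--
[8,13] min(18,11)*5=55 best=208 → r--
[8,12] min(18,15)*4=60 best=208 → r--
[8,11] min(18,12)*3=36 best=208 → r--
[8,10] min(18,1)*2=2 best=208 → r--
[8,9] min(18,14)*1=14 best=208 → r--

max area = 208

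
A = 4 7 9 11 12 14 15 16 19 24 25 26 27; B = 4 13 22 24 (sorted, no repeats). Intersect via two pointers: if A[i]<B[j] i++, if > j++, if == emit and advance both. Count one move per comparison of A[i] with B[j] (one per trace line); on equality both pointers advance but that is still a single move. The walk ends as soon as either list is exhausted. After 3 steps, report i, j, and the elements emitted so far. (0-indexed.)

[i=0,j=0] 4==4 emit → i++,j++
[i=1,j=1] 7<13 → i++
[i=2,j=1] 9<13 → i++

i=3, j=1, emitted=[4]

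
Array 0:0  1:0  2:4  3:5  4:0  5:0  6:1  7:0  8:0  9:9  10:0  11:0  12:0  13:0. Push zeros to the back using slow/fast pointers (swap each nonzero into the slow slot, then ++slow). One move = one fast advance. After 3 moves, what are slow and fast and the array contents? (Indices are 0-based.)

slow=0 fast=0: a[fast]=0, fast++
slow=0 fast=1: a[fast]=0, fast++
slow=0 fast=2: a[fast]=4≠0 swap→a[0]=4, slow++,fast++

slow=1, fast=3, a=[4, 0, 0, 5, 0, 0, 1, 0, 0, 9, 0, 0, 0, 0]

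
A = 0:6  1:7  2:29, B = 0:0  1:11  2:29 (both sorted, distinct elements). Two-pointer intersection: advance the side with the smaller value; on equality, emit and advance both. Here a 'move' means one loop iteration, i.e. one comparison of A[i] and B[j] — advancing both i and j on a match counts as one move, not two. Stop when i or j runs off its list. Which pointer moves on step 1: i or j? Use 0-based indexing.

j

[i=0,j=0] 6>0 → j++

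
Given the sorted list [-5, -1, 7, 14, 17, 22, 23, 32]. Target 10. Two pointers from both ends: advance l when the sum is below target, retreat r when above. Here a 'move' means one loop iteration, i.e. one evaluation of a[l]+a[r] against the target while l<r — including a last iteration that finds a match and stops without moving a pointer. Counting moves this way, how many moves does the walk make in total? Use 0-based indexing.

[0,7] -5+32=27 >10 → r--
[0,6] -5+23=18 >10 → r--
[0,5] -5+22=17 >10 → r--
[0,4] -5+17=12 >10 → r--
[0,3] -5+14=9 <10 → l++
[1,3] -1+14=13 >10 → r--
[1,2] -1+7=6 <10 → l++

7 moves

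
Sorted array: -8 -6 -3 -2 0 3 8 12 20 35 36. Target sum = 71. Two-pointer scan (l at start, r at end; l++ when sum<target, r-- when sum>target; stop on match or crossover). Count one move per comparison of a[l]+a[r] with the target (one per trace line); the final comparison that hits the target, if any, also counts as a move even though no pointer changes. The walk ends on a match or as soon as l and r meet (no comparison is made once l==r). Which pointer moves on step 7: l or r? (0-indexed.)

l

l=0 r=10: -8+36=28 <71, l++
l=1 r=10: -6+36=30 <71, l++
l=2 r=10: -3+36=33 <71, l++
l=3 r=10: -2+36=34 <71, l++
l=4 r=10: 0+36=36 <71, l++
l=5 r=10: 3+36=39 <71, l++
l=6 r=10: 8+36=44 <71, l++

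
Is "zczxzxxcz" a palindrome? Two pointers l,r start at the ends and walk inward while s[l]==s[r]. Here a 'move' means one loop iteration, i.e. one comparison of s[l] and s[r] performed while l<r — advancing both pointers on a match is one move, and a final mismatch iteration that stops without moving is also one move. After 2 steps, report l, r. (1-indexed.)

[1,9] 'z'=='z' → l++,r--
[2,8] 'c'=='c' → l++,r--

l=3, r=7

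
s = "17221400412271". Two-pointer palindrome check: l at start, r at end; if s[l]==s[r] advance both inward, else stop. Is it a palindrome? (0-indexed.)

l=0 r=13: '1'=='1', l++,r--
l=1 r=12: '7'=='7', l++,r--
l=2 r=11: '2'=='2', l++,r--
l=3 r=10: '2'=='2', l++,r--
l=4 r=9: '1'=='1', l++,r--
l=5 r=8: '4'=='4', l++,r--
l=6 r=7: '0'=='0', l++,r--

palindrome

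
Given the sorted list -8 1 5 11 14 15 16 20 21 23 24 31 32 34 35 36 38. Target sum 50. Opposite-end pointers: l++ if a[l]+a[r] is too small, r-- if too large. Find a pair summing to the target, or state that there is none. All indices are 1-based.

[1,17] -8+38=30 <50 → l++
[2,17] 1+38=39 <50 → l++
[3,17] 5+38=43 <50 → l++
[4,17] 11+38=49 <50 → l++
[5,17] 14+38=52 >50 → r--
[5,16] 14+36=50 → found

(14, 36)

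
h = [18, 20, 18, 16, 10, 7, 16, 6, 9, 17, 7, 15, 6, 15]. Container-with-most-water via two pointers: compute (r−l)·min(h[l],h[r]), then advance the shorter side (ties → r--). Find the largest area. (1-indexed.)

max area = 195

l=1 r=14: min(18,15)*13=195 best=195 *, r--
l=1 r=13: min(18,6)*12=72 best=195, r--
l=1 r=12: min(18,15)*11=165 best=195, r--
l=1 r=11: min(18,7)*10=70 best=195, r--
l=1 r=10: min(18,17)*9=153 best=195, r--
l=1 r=9: min(18,9)*8=72 best=195, r--
l=1 r=8: min(18,6)*7=42 best=195, r--
l=1 r=7: min(18,16)*6=96 best=195, r--
l=1 r=6: min(18,7)*5=35 best=195, r--
l=1 r=5: min(18,10)*4=40 best=195, r--
l=1 r=4: min(18,16)*3=48 best=195, r--
l=1 r=3: min(18,18)*2=36 best=195, r--
l=1 r=2: min(18,20)*1=18 best=195, l++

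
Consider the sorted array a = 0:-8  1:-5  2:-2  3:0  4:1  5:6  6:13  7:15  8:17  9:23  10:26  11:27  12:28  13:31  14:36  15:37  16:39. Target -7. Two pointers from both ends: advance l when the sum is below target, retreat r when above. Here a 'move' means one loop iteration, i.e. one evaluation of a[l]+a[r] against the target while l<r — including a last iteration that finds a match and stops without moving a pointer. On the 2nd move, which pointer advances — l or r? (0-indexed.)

r

l=0 r=16: -8+39=31 >-7, r--
l=0 r=15: -8+37=29 >-7, r--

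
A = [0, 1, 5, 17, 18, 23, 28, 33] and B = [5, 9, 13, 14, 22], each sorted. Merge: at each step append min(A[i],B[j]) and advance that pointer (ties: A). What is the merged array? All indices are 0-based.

[0, 1, 5, 5, 9, 13, 14, 17, 18, 22, 23, 28, 33]

i=0 j=0: A[i]=0<=B[j]=5 take 0, i++
i=1 j=0: A[i]=1<=B[j]=5 take 1, i++
i=2 j=0: A[i]=5<=B[j]=5 take 5, i++
i=3 j=0: A[i]=17>B[j]=5 take 5, j++
i=3 j=1: A[i]=17>B[j]=9 take 9, j++
i=3 j=2: A[i]=17>B[j]=13 take 13, j++
i=3 j=3: A[i]=17>B[j]=14 take 14, j++
i=3 j=4: A[i]=17<=B[j]=22 take 17, i++
i=4 j=4: A[i]=18<=B[j]=22 take 18, i++
i=5 j=4: A[i]=23>B[j]=22 take 22, j++
i=5 j=5: B done, take A[i]=23, i++
i=6 j=5: B done, take A[i]=28, i++
i=7 j=5: B done, take A[i]=33, i++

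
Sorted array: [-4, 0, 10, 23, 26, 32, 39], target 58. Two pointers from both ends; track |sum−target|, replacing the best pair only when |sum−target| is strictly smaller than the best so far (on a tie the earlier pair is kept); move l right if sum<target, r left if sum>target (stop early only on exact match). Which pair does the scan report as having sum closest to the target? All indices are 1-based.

pair (26, 32) with sum 58 (|Δ|=0)

[1,7] -4+39=35 d=23 * → l++
[2,7] 0+39=39 d=19 * → l++
[3,7] 10+39=49 d=9 * → l++
[4,7] 23+39=62 d=4 * → r--
[4,6] 23+32=55 d=3 * → l++
[5,6] 26+32=58 d=0 * → stop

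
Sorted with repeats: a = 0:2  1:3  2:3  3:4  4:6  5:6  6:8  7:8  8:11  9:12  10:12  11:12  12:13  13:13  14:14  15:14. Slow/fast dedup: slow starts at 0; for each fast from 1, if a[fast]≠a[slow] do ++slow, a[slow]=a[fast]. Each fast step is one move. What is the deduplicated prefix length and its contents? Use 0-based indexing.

length 9; prefix = [2, 3, 4, 6, 8, 11, 12, 13, 14]

(s=0,f=1) a[fast]=3≠a[slow]=2 write a[1]=3 → slow++,fast++
(s=1,f=2) a[fast]=3=a[slow] dup → fast++
(s=1,f=3) a[fast]=4≠a[slow]=3 write a[2]=4 → slow++,fast++
(s=2,f=4) a[fast]=6≠a[slow]=4 write a[3]=6 → slow++,fast++
(s=3,f=5) a[fast]=6=a[slow] dup → fast++
(s=3,f=6) a[fast]=8≠a[slow]=6 write a[4]=8 → slow++,fast++
(s=4,f=7) a[fast]=8=a[slow] dup → fast++
(s=4,f=8) a[fast]=11≠a[slow]=8 write a[5]=11 → slow++,fast++
(s=5,f=9) a[fast]=12≠a[slow]=11 write a[6]=12 → slow++,fast++
(s=6,f=10) a[fast]=12=a[slow] dup → fast++
(s=6,f=11) a[fast]=12=a[slow] dup → fast++
(s=6,f=12) a[fast]=13≠a[slow]=12 write a[7]=13 → slow++,fast++
(s=7,f=13) a[fast]=13=a[slow] dup → fast++
(s=7,f=14) a[fast]=14≠a[slow]=13 write a[8]=14 → slow++,fast++
(s=8,f=15) a[fast]=14=a[slow] dup → fast++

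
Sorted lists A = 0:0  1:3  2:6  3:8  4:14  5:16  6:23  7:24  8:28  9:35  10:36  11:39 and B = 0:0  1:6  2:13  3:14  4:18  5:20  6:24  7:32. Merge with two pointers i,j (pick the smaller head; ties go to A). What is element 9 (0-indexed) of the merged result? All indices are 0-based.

i=0 j=0: A[i]=0<=B[j]=0 take 0, i++
i=1 j=0: A[i]=3>B[j]=0 take 0, j++
i=1 j=1: A[i]=3<=B[j]=6 take 3, i++
i=2 j=1: A[i]=6<=B[j]=6 take 6, i++
i=3 j=1: A[i]=8>B[j]=6 take 6, j++
i=3 j=2: A[i]=8<=B[j]=13 take 8, i++
i=4 j=2: A[i]=14>B[j]=13 take 13, j++
i=4 j=3: A[i]=14<=B[j]=14 take 14, i++
i=5 j=3: A[i]=16>B[j]=14 take 14, j++
i=5 j=4: A[i]=16<=B[j]=18 take 16, i++
i=6 j=4: A[i]=23>B[j]=18 take 18, j++
i=6 j=5: A[i]=23>B[j]=20 take 20, j++
i=6 j=6: A[i]=23<=B[j]=24 take 23, i++
i=7 j=6: A[i]=24<=B[j]=24 take 24, i++
i=8 j=6: A[i]=28>B[j]=24 take 24, j++
i=8 j=7: A[i]=28<=B[j]=32 take 28, i++
i=9 j=7: A[i]=35>B[j]=32 take 32, j++
i=9 j=8: B done, take A[i]=35, i++
i=10 j=8: B done, take A[i]=36, i++
i=11 j=8: B done, take A[i]=39, i++

merged[9] = 16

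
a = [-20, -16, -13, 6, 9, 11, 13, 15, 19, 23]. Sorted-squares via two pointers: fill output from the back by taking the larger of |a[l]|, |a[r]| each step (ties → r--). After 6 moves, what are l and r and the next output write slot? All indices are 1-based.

l=1 r=10: |-20|<=|23| out[10]=529, r--
l=1 r=9: |-20|>|19| out[9]=400, l++
l=2 r=9: |-16|<=|19| out[8]=361, r--
l=2 r=8: |-16|>|15| out[7]=256, l++
l=3 r=8: |-13|<=|15| out[6]=225, r--
l=3 r=7: |-13|<=|13| out[5]=169, r--

l=3, r=6, next write slot=4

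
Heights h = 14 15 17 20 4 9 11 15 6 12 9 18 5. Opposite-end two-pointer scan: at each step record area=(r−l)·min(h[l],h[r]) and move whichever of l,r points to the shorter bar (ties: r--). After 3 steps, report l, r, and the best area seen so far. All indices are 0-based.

l=0 r=12: min(14,5)*12=60 best=60 *, r--
l=0 r=11: min(14,18)*11=154 best=154 *, l++
l=1 r=11: min(15,18)*10=150 best=154, l++

l=2, r=11, best area=154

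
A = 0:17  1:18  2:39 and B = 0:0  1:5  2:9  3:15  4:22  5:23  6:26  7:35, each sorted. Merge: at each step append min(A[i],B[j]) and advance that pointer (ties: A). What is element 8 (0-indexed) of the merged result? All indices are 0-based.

merged[8] = 26

i=0 j=0: A[i]=17>B[j]=0 take 0, j++
i=0 j=1: A[i]=17>B[j]=5 take 5, j++
i=0 j=2: A[i]=17>B[j]=9 take 9, j++
i=0 j=3: A[i]=17>B[j]=15 take 15, j++
i=0 j=4: A[i]=17<=B[j]=22 take 17, i++
i=1 j=4: A[i]=18<=B[j]=22 take 18, i++
i=2 j=4: A[i]=39>B[j]=22 take 22, j++
i=2 j=5: A[i]=39>B[j]=23 take 23, j++
i=2 j=6: A[i]=39>B[j]=26 take 26, j++
i=2 j=7: A[i]=39>B[j]=35 take 35, j++
i=2 j=8: B done, take A[i]=39, i++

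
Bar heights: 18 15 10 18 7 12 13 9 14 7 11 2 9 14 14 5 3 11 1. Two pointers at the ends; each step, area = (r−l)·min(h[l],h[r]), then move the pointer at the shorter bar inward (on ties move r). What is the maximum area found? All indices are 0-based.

max area = 196

[0,18] min(18,1)*18=18 best=18 * → r--
[0,17] min(18,11)*17=187 best=187 * → r--
[0,16] min(18,3)*16=48 best=187 → r--
[0,15] min(18,5)*15=75 best=187 → r--
[0,14] min(18,14)*14=196 best=196 * → r--
[0,13] min(18,14)*13=182 best=196 → r--
[0,12] min(18,9)*12=108 best=196 → r--
[0,11] min(18,2)*11=22 best=196 → r--
[0,10] min(18,11)*10=110 best=196 → r--
[0,9] min(18,7)*9=63 best=196 → r--
[0,8] min(18,14)*8=112 best=196 → r--
[0,7] min(18,9)*7=63 best=196 → r--
[0,6] min(18,13)*6=78 best=196 → r--
[0,5] min(18,12)*5=60 best=196 → r--
[0,4] min(18,7)*4=28 best=196 → r--
[0,3] min(18,18)*3=54 best=196 → r--
[0,2] min(18,10)*2=20 best=196 → r--
[0,1] min(18,15)*1=15 best=196 → r--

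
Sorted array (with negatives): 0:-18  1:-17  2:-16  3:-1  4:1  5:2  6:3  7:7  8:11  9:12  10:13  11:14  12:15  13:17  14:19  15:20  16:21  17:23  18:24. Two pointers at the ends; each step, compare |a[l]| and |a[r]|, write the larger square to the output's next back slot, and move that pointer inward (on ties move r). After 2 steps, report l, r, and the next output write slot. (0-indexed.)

l=0 r=18: |-18|<=|24| out[18]=576, r--
l=0 r=17: |-18|<=|23| out[17]=529, r--

l=0, r=16, next write slot=16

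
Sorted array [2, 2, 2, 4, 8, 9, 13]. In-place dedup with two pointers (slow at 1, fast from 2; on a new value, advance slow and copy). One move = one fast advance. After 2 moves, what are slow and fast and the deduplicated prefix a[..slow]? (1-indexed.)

slow=1, fast=4, prefix=[2]

slow=1 fast=2: a[fast]=2=a[slow] dup, fast++
slow=1 fast=3: a[fast]=2=a[slow] dup, fast++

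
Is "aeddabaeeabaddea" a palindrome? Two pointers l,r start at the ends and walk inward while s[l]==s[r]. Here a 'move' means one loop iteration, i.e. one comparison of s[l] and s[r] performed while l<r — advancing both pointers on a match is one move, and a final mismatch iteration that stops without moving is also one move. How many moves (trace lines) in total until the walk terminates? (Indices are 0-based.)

l=0 r=15: 'a'=='a', l++,r--
l=1 r=14: 'e'=='e', l++,r--
l=2 r=13: 'd'=='d', l++,r--
l=3 r=12: 'd'=='d', l++,r--
l=4 r=11: 'a'=='a', l++,r--
l=5 r=10: 'b'=='b', l++,r--
l=6 r=9: 'a'=='a', l++,r--
l=7 r=8: 'e'=='e', l++,r--

8 moves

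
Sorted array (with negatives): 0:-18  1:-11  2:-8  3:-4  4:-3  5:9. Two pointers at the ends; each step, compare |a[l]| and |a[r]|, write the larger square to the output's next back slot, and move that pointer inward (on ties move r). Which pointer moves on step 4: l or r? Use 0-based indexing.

l

l=0 r=5: |-18|>|9| out[5]=324, l++
l=1 r=5: |-11|>|9| out[4]=121, l++
l=2 r=5: |-8|<=|9| out[3]=81, r--
l=2 r=4: |-8|>|-3| out[2]=64, l++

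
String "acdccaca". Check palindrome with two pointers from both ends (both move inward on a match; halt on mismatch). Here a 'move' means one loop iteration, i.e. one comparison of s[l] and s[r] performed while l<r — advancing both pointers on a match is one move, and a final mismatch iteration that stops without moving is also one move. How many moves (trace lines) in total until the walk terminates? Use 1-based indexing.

3 moves

l=1 r=8: 'a'=='a', l++,r--
l=2 r=7: 'c'=='c', l++,r--
l=3 r=6: 'd'!='a', stop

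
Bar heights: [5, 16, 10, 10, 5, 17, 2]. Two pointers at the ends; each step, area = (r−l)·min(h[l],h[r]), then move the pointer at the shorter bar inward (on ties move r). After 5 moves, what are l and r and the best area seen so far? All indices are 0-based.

l=4, r=5, best area=64

[0,6] min(5,2)*6=12 best=12 * → r--
[0,5] min(5,17)*5=25 best=25 * → l++
[1,5] min(16,17)*4=64 best=64 * → l++
[2,5] min(10,17)*3=30 best=64 → l++
[3,5] min(10,17)*2=20 best=64 → l++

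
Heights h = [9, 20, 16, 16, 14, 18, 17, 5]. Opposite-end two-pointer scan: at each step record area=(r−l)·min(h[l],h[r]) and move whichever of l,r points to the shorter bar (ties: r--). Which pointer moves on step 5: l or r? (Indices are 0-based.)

r

l=0 r=7: min(9,5)*7=35 best=35 *, r--
l=0 r=6: min(9,17)*6=54 best=54 *, l++
l=1 r=6: min(20,17)*5=85 best=85 *, r--
l=1 r=5: min(20,18)*4=72 best=85, r--
l=1 r=4: min(20,14)*3=42 best=85, r--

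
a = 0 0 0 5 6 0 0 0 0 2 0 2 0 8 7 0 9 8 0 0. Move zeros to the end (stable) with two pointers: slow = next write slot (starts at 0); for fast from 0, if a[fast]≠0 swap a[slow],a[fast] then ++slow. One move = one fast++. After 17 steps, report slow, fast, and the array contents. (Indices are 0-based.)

slow=7, fast=17, a=[5, 6, 2, 2, 8, 7, 9, 0, 0, 0, 0, 0, 0, 0, 0, 0, 0, 8, 0, 0]

slow=0 fast=0: a[fast]=0, fast++
slow=0 fast=1: a[fast]=0, fast++
slow=0 fast=2: a[fast]=0, fast++
slow=0 fast=3: a[fast]=5≠0 swap→a[0]=5, slow++,fast++
slow=1 fast=4: a[fast]=6≠0 swap→a[1]=6, slow++,fast++
slow=2 fast=5: a[fast]=0, fast++
slow=2 fast=6: a[fast]=0, fast++
slow=2 fast=7: a[fast]=0, fast++
slow=2 fast=8: a[fast]=0, fast++
slow=2 fast=9: a[fast]=2≠0 swap→a[2]=2, slow++,fast++
slow=3 fast=10: a[fast]=0, fast++
slow=3 fast=11: a[fast]=2≠0 swap→a[3]=2, slow++,fast++
slow=4 fast=12: a[fast]=0, fast++
slow=4 fast=13: a[fast]=8≠0 swap→a[4]=8, slow++,fast++
slow=5 fast=14: a[fast]=7≠0 swap→a[5]=7, slow++,fast++
slow=6 fast=15: a[fast]=0, fast++
slow=6 fast=16: a[fast]=9≠0 swap→a[6]=9, slow++,fast++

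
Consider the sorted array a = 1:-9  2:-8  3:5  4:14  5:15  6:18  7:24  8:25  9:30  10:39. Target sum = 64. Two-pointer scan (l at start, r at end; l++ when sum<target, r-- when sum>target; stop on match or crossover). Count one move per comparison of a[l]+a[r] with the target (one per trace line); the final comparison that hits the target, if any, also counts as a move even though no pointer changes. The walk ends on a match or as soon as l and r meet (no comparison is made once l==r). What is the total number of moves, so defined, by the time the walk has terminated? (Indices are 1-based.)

l=1 r=10: -9+39=30 <64, l++
l=2 r=10: -8+39=31 <64, l++
l=3 r=10: 5+39=44 <64, l++
l=4 r=10: 14+39=53 <64, l++
l=5 r=10: 15+39=54 <64, l++
l=6 r=10: 18+39=57 <64, l++
l=7 r=10: 24+39=63 <64, l++
l=8 r=10: 25+39=64, found

8 moves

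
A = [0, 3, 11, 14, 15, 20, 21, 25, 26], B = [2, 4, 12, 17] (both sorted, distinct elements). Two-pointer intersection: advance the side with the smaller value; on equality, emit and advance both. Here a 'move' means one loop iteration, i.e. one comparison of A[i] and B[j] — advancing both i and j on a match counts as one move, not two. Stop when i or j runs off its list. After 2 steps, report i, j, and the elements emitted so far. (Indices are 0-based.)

i=1, j=1, emitted=[]

[i=0,j=0] 0<2 → i++
[i=1,j=0] 3>2 → j++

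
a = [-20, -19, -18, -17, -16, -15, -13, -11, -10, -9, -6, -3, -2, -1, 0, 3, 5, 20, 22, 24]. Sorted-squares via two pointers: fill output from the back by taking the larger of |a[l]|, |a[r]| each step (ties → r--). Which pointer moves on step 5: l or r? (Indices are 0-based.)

l=0 r=19: |-20|<=|24| out[19]=576, r--
l=0 r=18: |-20|<=|22| out[18]=484, r--
l=0 r=17: |-20|<=|20| out[17]=400, r--
l=0 r=16: |-20|>|5| out[16]=400, l++
l=1 r=16: |-19|>|5| out[15]=361, l++

l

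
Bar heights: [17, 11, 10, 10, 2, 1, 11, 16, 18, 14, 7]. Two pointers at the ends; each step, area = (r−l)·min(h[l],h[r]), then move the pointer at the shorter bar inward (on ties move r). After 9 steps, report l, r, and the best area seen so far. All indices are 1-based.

[1,11] min(17,7)*10=70 best=70 * → r--
[1,10] min(17,14)*9=126 best=126 * → r--
[1,9] min(17,18)*8=136 best=136 * → l++
[2,9] min(11,18)*7=77 best=136 → l++
[3,9] min(10,18)*6=60 best=136 → l++
[4,9] min(10,18)*5=50 best=136 → l++
[5,9] min(2,18)*4=8 best=136 → l++
[6,9] min(1,18)*3=3 best=136 → l++
[7,9] min(11,18)*2=22 best=136 → l++

l=8, r=9, best area=136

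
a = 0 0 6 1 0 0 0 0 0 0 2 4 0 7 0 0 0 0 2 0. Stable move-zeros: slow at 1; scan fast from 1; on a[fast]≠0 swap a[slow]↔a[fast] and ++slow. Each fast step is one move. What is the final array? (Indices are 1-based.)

slow=1 fast=1: a[fast]=0, fast++
slow=1 fast=2: a[fast]=0, fast++
slow=1 fast=3: a[fast]=6≠0 swap→a[1]=6, slow++,fast++
slow=2 fast=4: a[fast]=1≠0 swap→a[2]=1, slow++,fast++
slow=3 fast=5: a[fast]=0, fast++
slow=3 fast=6: a[fast]=0, fast++
slow=3 fast=7: a[fast]=0, fast++
slow=3 fast=8: a[fast]=0, fast++
slow=3 fast=9: a[fast]=0, fast++
slow=3 fast=10: a[fast]=0, fast++
slow=3 fast=11: a[fast]=2≠0 swap→a[3]=2, slow++,fast++
slow=4 fast=12: a[fast]=4≠0 swap→a[4]=4, slow++,fast++
slow=5 fast=13: a[fast]=0, fast++
slow=5 fast=14: a[fast]=7≠0 swap→a[5]=7, slow++,fast++
slow=6 fast=15: a[fast]=0, fast++
slow=6 fast=16: a[fast]=0, fast++
slow=6 fast=17: a[fast]=0, fast++
slow=6 fast=18: a[fast]=0, fast++
slow=6 fast=19: a[fast]=2≠0 swap→a[6]=2, slow++,fast++
slow=7 fast=20: a[fast]=0, fast++

[6, 1, 2, 4, 7, 2, 0, 0, 0, 0, 0, 0, 0, 0, 0, 0, 0, 0, 0, 0]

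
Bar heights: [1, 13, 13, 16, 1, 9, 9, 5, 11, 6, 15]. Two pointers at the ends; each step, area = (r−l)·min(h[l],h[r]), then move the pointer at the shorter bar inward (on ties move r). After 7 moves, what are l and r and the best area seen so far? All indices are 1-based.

l=4, r=7, best area=117

[1,11] min(1,15)*10=10 best=10 * → l++
[2,11] min(13,15)*9=117 best=117 * → l++
[3,11] min(13,15)*8=104 best=117 → l++
[4,11] min(16,15)*7=105 best=117 → r--
[4,10] min(16,6)*6=36 best=117 → r--
[4,9] min(16,11)*5=55 best=117 → r--
[4,8] min(16,5)*4=20 best=117 → r--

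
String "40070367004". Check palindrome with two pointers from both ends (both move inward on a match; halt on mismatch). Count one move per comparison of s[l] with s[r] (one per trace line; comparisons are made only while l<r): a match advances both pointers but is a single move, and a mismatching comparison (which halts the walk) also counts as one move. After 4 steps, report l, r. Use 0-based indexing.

l=4, r=6

[0,10] '4'=='4' → l++,r--
[1,9] '0'=='0' → l++,r--
[2,8] '0'=='0' → l++,r--
[3,7] '7'=='7' → l++,r--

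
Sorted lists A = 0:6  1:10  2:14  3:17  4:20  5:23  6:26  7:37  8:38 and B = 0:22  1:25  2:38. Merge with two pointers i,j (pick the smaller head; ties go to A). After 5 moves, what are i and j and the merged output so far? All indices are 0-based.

[i=0,j=0] A[i]=6<=B[j]=22 take 6 → i++
[i=1,j=0] A[i]=10<=B[j]=22 take 10 → i++
[i=2,j=0] A[i]=14<=B[j]=22 take 14 → i++
[i=3,j=0] A[i]=17<=B[j]=22 take 17 → i++
[i=4,j=0] A[i]=20<=B[j]=22 take 20 → i++

i=5, j=0, merged so far=[6, 10, 14, 17, 20]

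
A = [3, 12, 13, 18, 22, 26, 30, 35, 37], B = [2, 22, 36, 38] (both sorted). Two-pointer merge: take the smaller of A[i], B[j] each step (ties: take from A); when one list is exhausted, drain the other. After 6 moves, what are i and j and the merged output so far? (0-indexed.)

[i=0,j=0] A[i]=3>B[j]=2 take 2 → j++
[i=0,j=1] A[i]=3<=B[j]=22 take 3 → i++
[i=1,j=1] A[i]=12<=B[j]=22 take 12 → i++
[i=2,j=1] A[i]=13<=B[j]=22 take 13 → i++
[i=3,j=1] A[i]=18<=B[j]=22 take 18 → i++
[i=4,j=1] A[i]=22<=B[j]=22 take 22 → i++

i=5, j=1, merged so far=[2, 3, 12, 13, 18, 22]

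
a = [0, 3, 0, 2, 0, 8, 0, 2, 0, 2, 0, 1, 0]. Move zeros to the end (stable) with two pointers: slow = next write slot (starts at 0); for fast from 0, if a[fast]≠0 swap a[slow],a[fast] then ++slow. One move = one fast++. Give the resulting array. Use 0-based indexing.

[3, 2, 8, 2, 2, 1, 0, 0, 0, 0, 0, 0, 0]

slow=0 fast=0: a[fast]=0, fast++
slow=0 fast=1: a[fast]=3≠0 swap→a[0]=3, slow++,fast++
slow=1 fast=2: a[fast]=0, fast++
slow=1 fast=3: a[fast]=2≠0 swap→a[1]=2, slow++,fast++
slow=2 fast=4: a[fast]=0, fast++
slow=2 fast=5: a[fast]=8≠0 swap→a[2]=8, slow++,fast++
slow=3 fast=6: a[fast]=0, fast++
slow=3 fast=7: a[fast]=2≠0 swap→a[3]=2, slow++,fast++
slow=4 fast=8: a[fast]=0, fast++
slow=4 fast=9: a[fast]=2≠0 swap→a[4]=2, slow++,fast++
slow=5 fast=10: a[fast]=0, fast++
slow=5 fast=11: a[fast]=1≠0 swap→a[5]=1, slow++,fast++
slow=6 fast=12: a[fast]=0, fast++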